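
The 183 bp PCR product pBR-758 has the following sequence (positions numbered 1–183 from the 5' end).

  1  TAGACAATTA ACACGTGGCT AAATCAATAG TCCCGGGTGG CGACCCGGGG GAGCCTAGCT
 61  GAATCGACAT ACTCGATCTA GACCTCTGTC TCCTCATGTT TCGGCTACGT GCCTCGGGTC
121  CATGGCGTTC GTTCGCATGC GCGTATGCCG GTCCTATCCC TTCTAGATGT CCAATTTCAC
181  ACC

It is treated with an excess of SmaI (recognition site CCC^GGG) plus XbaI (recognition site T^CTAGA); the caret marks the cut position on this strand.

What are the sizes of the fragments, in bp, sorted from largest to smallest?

SmaI sites (CCCGGG) start at positions 32, 44.
SmaI cuts after base 3 of each site, so after positions 34, 46.
XbaI sites (TCTAGA) start at positions 77, 162.
XbaI cuts after the first base of each site, so after positions 77, 162.
Combined cut positions: 34, 46, 77, 162.
Linear molecule, 4 cuts → 5 fragments:
  1–34 → 34 bp
  35–46 → 12 bp
  47–77 → 31 bp
  78–162 → 85 bp
  163–183 → 21 bp
Sorted largest to smallest: 85, 34, 31, 21, 12 bp.

85, 34, 31, 21, 12 bp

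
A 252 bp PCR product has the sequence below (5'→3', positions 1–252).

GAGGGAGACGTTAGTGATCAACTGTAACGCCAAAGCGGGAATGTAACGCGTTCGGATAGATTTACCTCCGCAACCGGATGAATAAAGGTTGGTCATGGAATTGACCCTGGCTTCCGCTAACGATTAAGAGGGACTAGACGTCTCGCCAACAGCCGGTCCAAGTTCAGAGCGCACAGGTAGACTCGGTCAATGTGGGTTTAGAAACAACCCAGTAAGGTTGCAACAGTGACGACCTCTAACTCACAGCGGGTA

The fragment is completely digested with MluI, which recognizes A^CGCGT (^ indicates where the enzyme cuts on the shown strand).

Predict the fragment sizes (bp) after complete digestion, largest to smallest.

206, 46 bp

The MluI site (ACGCGT) starts at position 46.
MluI cuts after the first base of each site, so after position 46.
Linear molecule, 1 cut → 2 fragments:
  1–46 → 46 bp
  47–252 → 206 bp
Sorted largest to smallest: 206, 46 bp.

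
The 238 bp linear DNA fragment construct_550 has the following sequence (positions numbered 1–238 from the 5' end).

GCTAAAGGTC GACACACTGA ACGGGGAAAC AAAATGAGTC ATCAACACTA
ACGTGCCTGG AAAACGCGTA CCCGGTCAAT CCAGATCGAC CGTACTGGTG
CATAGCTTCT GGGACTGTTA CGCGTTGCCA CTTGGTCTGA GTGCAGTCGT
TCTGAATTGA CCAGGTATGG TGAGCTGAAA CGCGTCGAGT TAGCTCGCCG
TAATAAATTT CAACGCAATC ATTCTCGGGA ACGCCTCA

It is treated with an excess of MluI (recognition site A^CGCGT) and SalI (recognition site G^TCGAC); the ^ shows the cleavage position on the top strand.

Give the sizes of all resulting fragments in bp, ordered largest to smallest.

MluI sites (ACGCGT) start at positions 64, 120, 180.
MluI cuts after the first base of each site, so after positions 64, 120, 180.
The SalI site (GTCGAC) starts at position 8.
SalI cuts after the first base of each site, so after position 8.
Combined cut positions: 8, 64, 120, 180.
Linear molecule, 4 cuts → 5 fragments:
  1–8 → 8 bp
  9–64 → 56 bp
  65–120 → 56 bp
  121–180 → 60 bp
  181–238 → 58 bp
Sorted largest to smallest: 60, 58, 56, 56, 8 bp.

60, 58, 56, 56, 8 bp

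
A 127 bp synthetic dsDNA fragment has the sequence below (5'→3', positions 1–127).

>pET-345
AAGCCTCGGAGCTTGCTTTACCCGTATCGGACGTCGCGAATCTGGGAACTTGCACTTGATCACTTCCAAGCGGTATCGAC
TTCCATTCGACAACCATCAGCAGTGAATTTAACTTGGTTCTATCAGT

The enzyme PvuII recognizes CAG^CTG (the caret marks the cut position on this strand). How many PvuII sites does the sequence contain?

No occurrence of CAGCTG is present in the sequence.
PvuII does not cut: 0 sites.

0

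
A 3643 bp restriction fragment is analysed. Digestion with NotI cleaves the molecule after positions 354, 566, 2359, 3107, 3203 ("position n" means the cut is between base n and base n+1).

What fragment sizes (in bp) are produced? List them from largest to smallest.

Linear molecule, 5 cuts → 6 fragments:
  354 − 0 = 354 bp
  566 − 354 = 212 bp
  2359 − 566 = 1793 bp
  3107 − 2359 = 748 bp
  3203 − 3107 = 96 bp
  3643 − 3203 = 440 bp
Sorted largest to smallest: 1793, 748, 440, 354, 212, 96 bp.

1793, 748, 440, 354, 212, 96 bp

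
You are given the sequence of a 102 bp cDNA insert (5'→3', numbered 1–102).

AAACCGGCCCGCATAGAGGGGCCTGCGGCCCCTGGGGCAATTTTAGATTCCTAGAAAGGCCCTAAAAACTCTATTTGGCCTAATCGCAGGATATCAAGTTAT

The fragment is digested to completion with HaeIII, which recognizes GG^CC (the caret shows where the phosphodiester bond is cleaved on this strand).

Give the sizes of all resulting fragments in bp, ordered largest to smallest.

HaeIII sites (GGCC) start at positions 6, 20, 27, 58, 77.
HaeIII cuts after base 2 of each site, so after positions 7, 21, 28, 59, 78.
Linear molecule, 5 cuts → 6 fragments:
  1–7 → 7 bp
  8–21 → 14 bp
  22–28 → 7 bp
  29–59 → 31 bp
  60–78 → 19 bp
  79–102 → 24 bp
Sorted largest to smallest: 31, 24, 19, 14, 7, 7 bp.

31, 24, 19, 14, 7, 7 bp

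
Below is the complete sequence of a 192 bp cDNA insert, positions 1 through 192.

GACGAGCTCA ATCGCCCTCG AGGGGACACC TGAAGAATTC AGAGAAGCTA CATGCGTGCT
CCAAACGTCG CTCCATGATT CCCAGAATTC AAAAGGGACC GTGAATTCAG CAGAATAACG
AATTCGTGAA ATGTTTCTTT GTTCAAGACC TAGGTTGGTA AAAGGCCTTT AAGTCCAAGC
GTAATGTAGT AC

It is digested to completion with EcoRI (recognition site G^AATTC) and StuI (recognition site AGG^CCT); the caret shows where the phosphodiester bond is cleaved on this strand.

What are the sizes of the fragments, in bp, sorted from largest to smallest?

50, 45, 35, 27, 18, 17 bp

EcoRI sites (GAATTC) start at positions 35, 85, 103, 120.
EcoRI cuts after the first base of each site, so after positions 35, 85, 103, 120.
The StuI site (AGGCCT) starts at position 163.
StuI cuts after base 3 of each site, so after position 165.
Combined cut positions: 35, 85, 103, 120, 165.
Linear molecule, 5 cuts → 6 fragments:
  1–35 → 35 bp
  36–85 → 50 bp
  86–103 → 18 bp
  104–120 → 17 bp
  121–165 → 45 bp
  166–192 → 27 bp
Sorted largest to smallest: 50, 45, 35, 27, 18, 17 bp.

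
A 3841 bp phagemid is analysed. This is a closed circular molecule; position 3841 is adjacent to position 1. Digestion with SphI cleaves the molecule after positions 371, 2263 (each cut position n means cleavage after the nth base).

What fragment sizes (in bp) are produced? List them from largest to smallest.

Circular molecule, 2 cuts → 2 fragments:
  2263 − 371 = 1892 bp
  wrap: 3841 − 2263 + 371 = 1949 bp
Sorted largest to smallest: 1949, 1892 bp.

1949, 1892 bp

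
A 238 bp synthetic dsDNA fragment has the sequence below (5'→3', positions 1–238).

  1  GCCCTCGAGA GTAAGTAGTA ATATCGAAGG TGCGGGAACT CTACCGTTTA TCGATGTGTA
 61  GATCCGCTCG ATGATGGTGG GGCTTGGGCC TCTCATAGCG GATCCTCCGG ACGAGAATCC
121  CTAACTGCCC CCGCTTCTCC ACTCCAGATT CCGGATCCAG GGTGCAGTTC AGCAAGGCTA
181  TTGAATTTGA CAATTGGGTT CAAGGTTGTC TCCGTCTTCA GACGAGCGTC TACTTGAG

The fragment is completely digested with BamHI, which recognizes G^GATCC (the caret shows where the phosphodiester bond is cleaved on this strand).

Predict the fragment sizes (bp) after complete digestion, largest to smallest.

BamHI sites (GGATCC) start at positions 100, 153.
BamHI cuts after the first base of each site, so after positions 100, 153.
Linear molecule, 2 cuts → 3 fragments:
  1–100 → 100 bp
  101–153 → 53 bp
  154–238 → 85 bp
Sorted largest to smallest: 100, 85, 53 bp.

100, 85, 53 bp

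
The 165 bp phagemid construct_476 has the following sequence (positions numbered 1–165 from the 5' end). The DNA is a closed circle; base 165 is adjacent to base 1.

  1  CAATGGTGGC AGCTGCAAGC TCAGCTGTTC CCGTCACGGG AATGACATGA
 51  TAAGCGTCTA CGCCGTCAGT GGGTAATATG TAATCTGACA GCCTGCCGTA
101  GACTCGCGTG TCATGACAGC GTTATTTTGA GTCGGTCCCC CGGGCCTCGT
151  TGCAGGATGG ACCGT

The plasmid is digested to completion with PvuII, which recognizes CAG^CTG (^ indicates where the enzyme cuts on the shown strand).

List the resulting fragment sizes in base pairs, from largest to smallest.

153, 12 bp

PvuII sites (CAGCTG) start at positions 10, 22.
PvuII cuts after base 3 of each site, so after positions 12, 24.
Circular molecule, 2 cuts → 2 fragments:
  13–24 → 12 bp
  25–165 then 1–12 → 141 + 12 = 153 bp
Sorted largest to smallest: 153, 12 bp.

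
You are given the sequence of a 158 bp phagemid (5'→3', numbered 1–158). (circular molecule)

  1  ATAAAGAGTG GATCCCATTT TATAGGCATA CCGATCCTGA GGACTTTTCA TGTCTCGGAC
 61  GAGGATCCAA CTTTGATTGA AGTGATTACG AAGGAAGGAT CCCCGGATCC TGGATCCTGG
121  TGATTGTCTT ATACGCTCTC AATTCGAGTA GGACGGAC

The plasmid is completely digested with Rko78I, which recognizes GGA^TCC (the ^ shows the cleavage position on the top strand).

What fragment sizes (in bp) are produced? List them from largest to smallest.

Rko78I sites (GGATCC) start at positions 10, 63, 97, 105, 112.
Rko78I cuts after base 3 of each site, so after positions 12, 65, 99, 107, 114.
Circular molecule, 5 cuts → 5 fragments:
  13–65 → 53 bp
  66–99 → 34 bp
  100–107 → 8 bp
  108–114 → 7 bp
  115–158 then 1–12 → 44 + 12 = 56 bp
Sorted largest to smallest: 56, 53, 34, 8, 7 bp.

56, 53, 34, 8, 7 bp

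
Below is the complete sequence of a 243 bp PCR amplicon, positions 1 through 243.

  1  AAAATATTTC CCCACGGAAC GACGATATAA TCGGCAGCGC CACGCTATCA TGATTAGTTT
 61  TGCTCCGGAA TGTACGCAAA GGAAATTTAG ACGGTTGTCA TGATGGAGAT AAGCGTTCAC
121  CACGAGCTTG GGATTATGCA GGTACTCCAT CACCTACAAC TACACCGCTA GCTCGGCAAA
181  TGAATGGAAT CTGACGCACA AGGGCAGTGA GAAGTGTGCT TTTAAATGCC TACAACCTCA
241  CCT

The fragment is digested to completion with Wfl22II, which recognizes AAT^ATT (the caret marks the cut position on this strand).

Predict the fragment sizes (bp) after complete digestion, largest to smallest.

238, 5 bp

The Wfl22II site (AATATT) starts at position 3.
Wfl22II cuts after base 3 of each site, so after position 5.
Linear molecule, 1 cut → 2 fragments:
  1–5 → 5 bp
  6–243 → 238 bp
Sorted largest to smallest: 238, 5 bp.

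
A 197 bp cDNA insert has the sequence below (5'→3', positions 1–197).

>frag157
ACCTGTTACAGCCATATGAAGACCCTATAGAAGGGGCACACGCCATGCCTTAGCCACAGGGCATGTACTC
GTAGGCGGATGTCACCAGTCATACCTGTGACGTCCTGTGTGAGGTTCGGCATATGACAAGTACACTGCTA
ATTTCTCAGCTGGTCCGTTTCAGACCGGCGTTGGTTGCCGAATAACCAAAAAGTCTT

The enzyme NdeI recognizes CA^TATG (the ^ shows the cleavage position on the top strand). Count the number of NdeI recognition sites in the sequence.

2

CATATG occurs starting at positions 13, 120.
NdeI cuts at 2 sites.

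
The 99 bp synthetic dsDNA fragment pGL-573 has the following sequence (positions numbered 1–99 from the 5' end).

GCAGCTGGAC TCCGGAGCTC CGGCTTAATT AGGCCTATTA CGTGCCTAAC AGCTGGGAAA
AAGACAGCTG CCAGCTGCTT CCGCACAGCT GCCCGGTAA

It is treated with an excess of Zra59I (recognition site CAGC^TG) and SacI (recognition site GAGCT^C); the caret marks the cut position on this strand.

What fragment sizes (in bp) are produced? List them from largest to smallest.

Zra59I sites (CAGCTG) start at positions 2, 50, 65, 72, 86.
Zra59I cuts after base 4 of each site, so after positions 5, 53, 68, 75, 89.
The SacI site (GAGCTC) starts at position 15.
SacI cuts after base 5 of each site (before the last base), so after position 19.
Combined cut positions: 5, 19, 53, 68, 75, 89.
Linear molecule, 6 cuts → 7 fragments:
  1–5 → 5 bp
  6–19 → 14 bp
  20–53 → 34 bp
  54–68 → 15 bp
  69–75 → 7 bp
  76–89 → 14 bp
  90–99 → 10 bp
Sorted largest to smallest: 34, 15, 14, 14, 10, 7, 5 bp.

34, 15, 14, 14, 10, 7, 5 bp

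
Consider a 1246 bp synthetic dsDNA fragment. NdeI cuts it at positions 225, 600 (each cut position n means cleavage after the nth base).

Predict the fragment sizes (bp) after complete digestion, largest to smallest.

Linear molecule, 2 cuts → 3 fragments:
  225 − 0 = 225 bp
  600 − 225 = 375 bp
  1246 − 600 = 646 bp
Sorted largest to smallest: 646, 375, 225 bp.

646, 375, 225 bp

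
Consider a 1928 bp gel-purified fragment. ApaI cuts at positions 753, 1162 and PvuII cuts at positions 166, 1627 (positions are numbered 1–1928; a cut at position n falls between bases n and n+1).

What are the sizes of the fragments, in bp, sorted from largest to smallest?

587, 465, 409, 301, 166 bp

Combined cut positions (sorted): 166, 753, 1162, 1627.
Linear molecule, 4 cuts → 5 fragments:
  166 − 0 = 166 bp
  753 − 166 = 587 bp
  1162 − 753 = 409 bp
  1627 − 1162 = 465 bp
  1928 − 1627 = 301 bp
Sorted largest to smallest: 587, 465, 409, 301, 166 bp.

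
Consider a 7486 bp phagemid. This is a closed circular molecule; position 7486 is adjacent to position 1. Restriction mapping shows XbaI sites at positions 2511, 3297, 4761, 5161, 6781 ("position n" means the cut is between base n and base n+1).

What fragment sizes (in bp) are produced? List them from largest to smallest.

3216, 1620, 1464, 786, 400 bp

Circular molecule, 5 cuts → 5 fragments:
  3297 − 2511 = 786 bp
  4761 − 3297 = 1464 bp
  5161 − 4761 = 400 bp
  6781 − 5161 = 1620 bp
  wrap: 7486 − 6781 + 2511 = 3216 bp
Sorted largest to smallest: 3216, 1620, 1464, 786, 400 bp.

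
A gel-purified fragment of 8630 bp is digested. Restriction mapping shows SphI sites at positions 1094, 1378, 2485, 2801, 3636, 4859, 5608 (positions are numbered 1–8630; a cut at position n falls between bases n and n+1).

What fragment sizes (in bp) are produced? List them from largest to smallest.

Linear molecule, 7 cuts → 8 fragments:
  1094 − 0 = 1094 bp
  1378 − 1094 = 284 bp
  2485 − 1378 = 1107 bp
  2801 − 2485 = 316 bp
  3636 − 2801 = 835 bp
  4859 − 3636 = 1223 bp
  5608 − 4859 = 749 bp
  8630 − 5608 = 3022 bp
Sorted largest to smallest: 3022, 1223, 1107, 1094, 835, 749, 316, 284 bp.

3022, 1223, 1107, 1094, 835, 749, 316, 284 bp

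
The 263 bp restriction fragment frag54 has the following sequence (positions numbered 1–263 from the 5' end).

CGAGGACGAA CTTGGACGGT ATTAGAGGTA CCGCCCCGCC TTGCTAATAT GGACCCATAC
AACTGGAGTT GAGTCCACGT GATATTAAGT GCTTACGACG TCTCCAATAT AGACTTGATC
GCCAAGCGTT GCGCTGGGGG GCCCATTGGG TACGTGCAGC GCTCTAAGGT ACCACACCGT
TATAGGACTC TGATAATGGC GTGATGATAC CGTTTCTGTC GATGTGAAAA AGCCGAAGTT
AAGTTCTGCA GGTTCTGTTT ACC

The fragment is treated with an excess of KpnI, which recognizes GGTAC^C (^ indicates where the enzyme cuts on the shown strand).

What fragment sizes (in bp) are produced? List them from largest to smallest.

KpnI sites (GGTACC) start at positions 27, 168.
KpnI cuts after base 5 of each site (before the last base), so after positions 31, 172.
Linear molecule, 2 cuts → 3 fragments:
  1–31 → 31 bp
  32–172 → 141 bp
  173–263 → 91 bp
Sorted largest to smallest: 141, 91, 31 bp.

141, 91, 31 bp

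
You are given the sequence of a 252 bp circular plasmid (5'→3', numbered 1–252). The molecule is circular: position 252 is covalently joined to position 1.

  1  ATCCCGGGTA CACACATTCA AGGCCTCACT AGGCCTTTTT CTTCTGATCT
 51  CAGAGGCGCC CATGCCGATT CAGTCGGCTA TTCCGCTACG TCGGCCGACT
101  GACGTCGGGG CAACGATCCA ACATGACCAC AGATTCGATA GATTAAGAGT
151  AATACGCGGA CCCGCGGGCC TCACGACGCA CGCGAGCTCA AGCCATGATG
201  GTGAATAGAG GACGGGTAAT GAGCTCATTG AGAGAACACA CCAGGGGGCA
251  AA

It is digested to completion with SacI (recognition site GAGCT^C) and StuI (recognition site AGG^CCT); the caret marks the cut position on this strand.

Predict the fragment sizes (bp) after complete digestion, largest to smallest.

SacI sites (GAGCTC) start at positions 184, 221.
SacI cuts after base 5 of each site (before the last base), so after positions 188, 225.
StuI sites (AGGCCT) start at positions 21, 31.
StuI cuts after base 3 of each site, so after positions 23, 33.
Combined cut positions: 23, 33, 188, 225.
Circular molecule, 4 cuts → 4 fragments:
  24–33 → 10 bp
  34–188 → 155 bp
  189–225 → 37 bp
  226–252 then 1–23 → 27 + 23 = 50 bp
Sorted largest to smallest: 155, 50, 37, 10 bp.

155, 50, 37, 10 bp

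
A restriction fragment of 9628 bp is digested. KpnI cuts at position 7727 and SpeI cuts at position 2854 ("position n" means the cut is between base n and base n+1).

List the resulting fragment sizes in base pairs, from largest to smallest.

4873, 2854, 1901 bp

Combined cut positions (sorted): 2854, 7727.
Linear molecule, 2 cuts → 3 fragments:
  2854 − 0 = 2854 bp
  7727 − 2854 = 4873 bp
  9628 − 7727 = 1901 bp
Sorted largest to smallest: 4873, 2854, 1901 bp.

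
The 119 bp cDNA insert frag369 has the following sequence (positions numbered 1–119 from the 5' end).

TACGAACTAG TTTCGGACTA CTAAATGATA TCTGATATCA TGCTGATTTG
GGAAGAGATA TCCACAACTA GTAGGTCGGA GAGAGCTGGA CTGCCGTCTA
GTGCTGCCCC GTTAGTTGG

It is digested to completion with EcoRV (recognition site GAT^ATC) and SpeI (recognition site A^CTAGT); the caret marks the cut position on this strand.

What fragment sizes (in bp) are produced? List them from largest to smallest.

52, 23, 23, 8, 7, 6 bp

EcoRV sites (GATATC) start at positions 27, 34, 57.
EcoRV cuts after base 3 of each site, so after positions 29, 36, 59.
SpeI sites (ACTAGT) start at positions 6, 67.
SpeI cuts after the first base of each site, so after positions 6, 67.
Combined cut positions: 6, 29, 36, 59, 67.
Linear molecule, 5 cuts → 6 fragments:
  1–6 → 6 bp
  7–29 → 23 bp
  30–36 → 7 bp
  37–59 → 23 bp
  60–67 → 8 bp
  68–119 → 52 bp
Sorted largest to smallest: 52, 23, 23, 8, 7, 6 bp.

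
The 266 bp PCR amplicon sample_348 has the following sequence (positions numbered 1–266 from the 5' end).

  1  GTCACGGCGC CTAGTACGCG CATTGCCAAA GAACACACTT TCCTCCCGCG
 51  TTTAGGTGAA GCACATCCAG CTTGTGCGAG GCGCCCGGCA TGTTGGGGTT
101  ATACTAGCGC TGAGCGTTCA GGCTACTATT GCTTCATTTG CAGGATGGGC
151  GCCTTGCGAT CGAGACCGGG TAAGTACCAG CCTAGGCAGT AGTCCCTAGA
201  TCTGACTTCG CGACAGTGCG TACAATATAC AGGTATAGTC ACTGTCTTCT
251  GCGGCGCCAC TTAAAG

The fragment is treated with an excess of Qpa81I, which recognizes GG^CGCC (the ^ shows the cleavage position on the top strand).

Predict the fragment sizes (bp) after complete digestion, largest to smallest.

105, 74, 68, 12, 7 bp

Qpa81I sites (GGCGCC) start at positions 6, 80, 148, 253.
Qpa81I cuts after base 2 of each site, so after positions 7, 81, 149, 254.
Linear molecule, 4 cuts → 5 fragments:
  1–7 → 7 bp
  8–81 → 74 bp
  82–149 → 68 bp
  150–254 → 105 bp
  255–266 → 12 bp
Sorted largest to smallest: 105, 74, 68, 12, 7 bp.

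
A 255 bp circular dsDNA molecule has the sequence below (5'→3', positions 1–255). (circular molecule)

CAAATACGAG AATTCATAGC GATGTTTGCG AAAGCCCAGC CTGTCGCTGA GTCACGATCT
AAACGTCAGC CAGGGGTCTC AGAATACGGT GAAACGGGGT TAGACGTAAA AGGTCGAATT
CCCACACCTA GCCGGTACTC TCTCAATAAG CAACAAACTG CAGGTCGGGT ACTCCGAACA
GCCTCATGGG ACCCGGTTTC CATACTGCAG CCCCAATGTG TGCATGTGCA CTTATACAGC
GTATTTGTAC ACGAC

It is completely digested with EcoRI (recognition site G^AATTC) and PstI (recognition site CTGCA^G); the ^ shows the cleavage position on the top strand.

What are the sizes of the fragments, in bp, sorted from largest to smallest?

EcoRI sites (GAATTC) start at positions 10, 116.
EcoRI cuts after the first base of each site, so after positions 10, 116.
PstI sites (CTGCAG) start at positions 158, 205.
PstI cuts after base 5 of each site (before the last base), so after positions 162, 209.
Combined cut positions: 10, 116, 162, 209.
Circular molecule, 4 cuts → 4 fragments:
  11–116 → 106 bp
  117–162 → 46 bp
  163–209 → 47 bp
  210–255 then 1–10 → 46 + 10 = 56 bp
Sorted largest to smallest: 106, 56, 47, 46 bp.

106, 56, 47, 46 bp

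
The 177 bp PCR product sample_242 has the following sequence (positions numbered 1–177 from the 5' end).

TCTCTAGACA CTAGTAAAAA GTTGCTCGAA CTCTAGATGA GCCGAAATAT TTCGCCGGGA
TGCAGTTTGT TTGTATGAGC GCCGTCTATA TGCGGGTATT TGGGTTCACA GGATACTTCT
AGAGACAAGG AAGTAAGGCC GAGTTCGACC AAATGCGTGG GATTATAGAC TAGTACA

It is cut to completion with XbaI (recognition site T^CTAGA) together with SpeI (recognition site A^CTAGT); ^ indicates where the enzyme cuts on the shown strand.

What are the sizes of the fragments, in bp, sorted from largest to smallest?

86, 51, 22, 8, 7, 3 bp

XbaI sites (TCTAGA) start at positions 3, 32, 118.
XbaI cuts after the first base of each site, so after positions 3, 32, 118.
SpeI sites (ACTAGT) start at positions 10, 169.
SpeI cuts after the first base of each site, so after positions 10, 169.
Combined cut positions: 3, 10, 32, 118, 169.
Linear molecule, 5 cuts → 6 fragments:
  1–3 → 3 bp
  4–10 → 7 bp
  11–32 → 22 bp
  33–118 → 86 bp
  119–169 → 51 bp
  170–177 → 8 bp
Sorted largest to smallest: 86, 51, 22, 8, 7, 3 bp.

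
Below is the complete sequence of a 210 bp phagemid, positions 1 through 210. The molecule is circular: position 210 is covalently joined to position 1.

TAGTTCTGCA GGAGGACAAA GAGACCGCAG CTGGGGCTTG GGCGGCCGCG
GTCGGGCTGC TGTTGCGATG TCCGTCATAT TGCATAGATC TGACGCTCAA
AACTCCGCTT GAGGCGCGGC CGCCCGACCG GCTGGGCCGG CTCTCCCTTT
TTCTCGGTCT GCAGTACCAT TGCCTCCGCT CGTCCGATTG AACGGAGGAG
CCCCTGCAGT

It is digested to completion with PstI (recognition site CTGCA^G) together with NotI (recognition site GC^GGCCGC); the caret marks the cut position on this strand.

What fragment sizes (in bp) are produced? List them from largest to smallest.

74, 46, 45, 33, 12 bp

PstI sites (CTGCAG) start at positions 6, 159, 204.
PstI cuts after base 5 of each site (before the last base), so after positions 10, 163, 208.
NotI sites (GCGGCCGC) start at positions 42, 116.
NotI cuts after base 2 of each site, so after positions 43, 117.
Combined cut positions: 10, 43, 117, 163, 208.
Circular molecule, 5 cuts → 5 fragments:
  11–43 → 33 bp
  44–117 → 74 bp
  118–163 → 46 bp
  164–208 → 45 bp
  209–210 then 1–10 → 2 + 10 = 12 bp
Sorted largest to smallest: 74, 46, 45, 33, 12 bp.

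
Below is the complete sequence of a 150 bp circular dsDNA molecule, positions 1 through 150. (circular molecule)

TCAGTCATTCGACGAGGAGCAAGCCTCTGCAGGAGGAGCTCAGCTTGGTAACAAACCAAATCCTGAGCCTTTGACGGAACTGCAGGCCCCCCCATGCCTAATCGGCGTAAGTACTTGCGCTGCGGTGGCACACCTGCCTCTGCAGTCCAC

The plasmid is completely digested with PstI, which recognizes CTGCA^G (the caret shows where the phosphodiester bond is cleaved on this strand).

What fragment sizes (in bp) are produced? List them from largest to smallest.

60, 53, 37 bp

PstI sites (CTGCAG) start at positions 27, 80, 140.
PstI cuts after base 5 of each site (before the last base), so after positions 31, 84, 144.
Circular molecule, 3 cuts → 3 fragments:
  32–84 → 53 bp
  85–144 → 60 bp
  145–150 then 1–31 → 6 + 31 = 37 bp
Sorted largest to smallest: 60, 53, 37 bp.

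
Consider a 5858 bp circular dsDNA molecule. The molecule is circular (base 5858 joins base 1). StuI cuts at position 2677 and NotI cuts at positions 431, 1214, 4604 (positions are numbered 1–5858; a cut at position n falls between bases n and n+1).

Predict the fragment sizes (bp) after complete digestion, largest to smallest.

Combined cut positions (sorted): 431, 1214, 2677, 4604.
Circular molecule, 4 cuts → 4 fragments:
  1214 − 431 = 783 bp
  2677 − 1214 = 1463 bp
  4604 − 2677 = 1927 bp
  wrap: 5858 − 4604 + 431 = 1685 bp
Sorted largest to smallest: 1927, 1685, 1463, 783 bp.

1927, 1685, 1463, 783 bp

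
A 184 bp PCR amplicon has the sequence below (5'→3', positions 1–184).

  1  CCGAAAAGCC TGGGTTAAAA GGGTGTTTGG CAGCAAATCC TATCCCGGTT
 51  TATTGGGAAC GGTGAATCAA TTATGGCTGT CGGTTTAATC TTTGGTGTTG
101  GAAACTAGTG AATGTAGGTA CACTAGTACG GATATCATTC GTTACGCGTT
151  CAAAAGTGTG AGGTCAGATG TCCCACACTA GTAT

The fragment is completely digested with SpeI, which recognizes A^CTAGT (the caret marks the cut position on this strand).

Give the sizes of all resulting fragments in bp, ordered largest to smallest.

SpeI sites (ACTAGT) start at positions 104, 122, 177.
SpeI cuts after the first base of each site, so after positions 104, 122, 177.
Linear molecule, 3 cuts → 4 fragments:
  1–104 → 104 bp
  105–122 → 18 bp
  123–177 → 55 bp
  178–184 → 7 bp
Sorted largest to smallest: 104, 55, 18, 7 bp.

104, 55, 18, 7 bp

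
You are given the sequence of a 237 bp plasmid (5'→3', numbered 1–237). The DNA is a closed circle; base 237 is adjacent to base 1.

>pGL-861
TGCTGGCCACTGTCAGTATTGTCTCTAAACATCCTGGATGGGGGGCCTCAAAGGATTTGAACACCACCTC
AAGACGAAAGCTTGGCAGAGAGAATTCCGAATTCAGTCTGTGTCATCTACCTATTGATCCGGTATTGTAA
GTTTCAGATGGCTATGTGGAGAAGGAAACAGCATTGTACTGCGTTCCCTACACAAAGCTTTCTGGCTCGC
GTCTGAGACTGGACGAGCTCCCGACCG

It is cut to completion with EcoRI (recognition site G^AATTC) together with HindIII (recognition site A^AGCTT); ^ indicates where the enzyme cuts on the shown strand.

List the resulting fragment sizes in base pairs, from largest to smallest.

EcoRI sites (GAATTC) start at positions 92, 99.
EcoRI cuts after the first base of each site, so after positions 92, 99.
HindIII sites (AAGCTT) start at positions 78, 195.
HindIII cuts after the first base of each site, so after positions 78, 195.
Combined cut positions: 78, 92, 99, 195.
Circular molecule, 4 cuts → 4 fragments:
  79–92 → 14 bp
  93–99 → 7 bp
  100–195 → 96 bp
  196–237 then 1–78 → 42 + 78 = 120 bp
Sorted largest to smallest: 120, 96, 14, 7 bp.

120, 96, 14, 7 bp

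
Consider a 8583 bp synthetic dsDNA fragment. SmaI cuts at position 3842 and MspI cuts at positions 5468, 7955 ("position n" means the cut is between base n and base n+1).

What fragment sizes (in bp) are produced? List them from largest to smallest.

3842, 2487, 1626, 628 bp

Combined cut positions (sorted): 3842, 5468, 7955.
Linear molecule, 3 cuts → 4 fragments:
  3842 − 0 = 3842 bp
  5468 − 3842 = 1626 bp
  7955 − 5468 = 2487 bp
  8583 − 7955 = 628 bp
Sorted largest to smallest: 3842, 2487, 1626, 628 bp.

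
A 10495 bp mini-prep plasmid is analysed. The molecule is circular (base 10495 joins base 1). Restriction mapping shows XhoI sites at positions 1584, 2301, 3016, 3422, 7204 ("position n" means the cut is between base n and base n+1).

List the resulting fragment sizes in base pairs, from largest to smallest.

4875, 3782, 717, 715, 406 bp

Circular molecule, 5 cuts → 5 fragments:
  2301 − 1584 = 717 bp
  3016 − 2301 = 715 bp
  3422 − 3016 = 406 bp
  7204 − 3422 = 3782 bp
  wrap: 10495 − 7204 + 1584 = 4875 bp
Sorted largest to smallest: 4875, 3782, 717, 715, 406 bp.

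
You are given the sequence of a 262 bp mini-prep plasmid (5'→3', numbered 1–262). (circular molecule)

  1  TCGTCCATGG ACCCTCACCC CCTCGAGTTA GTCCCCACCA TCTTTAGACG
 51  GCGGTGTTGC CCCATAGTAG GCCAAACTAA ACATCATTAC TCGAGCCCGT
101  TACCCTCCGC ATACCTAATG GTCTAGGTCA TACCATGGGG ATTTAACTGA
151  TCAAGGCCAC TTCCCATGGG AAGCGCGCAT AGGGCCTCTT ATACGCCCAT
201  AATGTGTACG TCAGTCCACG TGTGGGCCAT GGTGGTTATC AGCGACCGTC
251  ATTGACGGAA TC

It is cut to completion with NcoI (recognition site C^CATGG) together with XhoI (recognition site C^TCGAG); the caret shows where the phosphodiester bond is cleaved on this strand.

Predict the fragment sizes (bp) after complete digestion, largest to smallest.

NcoI sites (CCATGG) start at positions 5, 133, 164, 227.
NcoI cuts after the first base of each site, so after positions 5, 133, 164, 227.
XhoI sites (CTCGAG) start at positions 22, 90.
XhoI cuts after the first base of each site, so after positions 22, 90.
Combined cut positions: 5, 22, 90, 133, 164, 227.
Circular molecule, 6 cuts → 6 fragments:
  6–22 → 17 bp
  23–90 → 68 bp
  91–133 → 43 bp
  134–164 → 31 bp
  165–227 → 63 bp
  228–262 then 1–5 → 35 + 5 = 40 bp
Sorted largest to smallest: 68, 63, 43, 40, 31, 17 bp.

68, 63, 43, 40, 31, 17 bp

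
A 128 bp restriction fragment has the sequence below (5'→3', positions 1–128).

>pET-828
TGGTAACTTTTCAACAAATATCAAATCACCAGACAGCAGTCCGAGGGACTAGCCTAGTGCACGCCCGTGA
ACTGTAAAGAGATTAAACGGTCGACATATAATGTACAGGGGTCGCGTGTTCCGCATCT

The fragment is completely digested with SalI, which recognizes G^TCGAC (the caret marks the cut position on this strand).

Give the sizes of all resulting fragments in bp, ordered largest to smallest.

The SalI site (GTCGAC) starts at position 90.
SalI cuts after the first base of each site, so after position 90.
Linear molecule, 1 cut → 2 fragments:
  1–90 → 90 bp
  91–128 → 38 bp
Sorted largest to smallest: 90, 38 bp.

90, 38 bp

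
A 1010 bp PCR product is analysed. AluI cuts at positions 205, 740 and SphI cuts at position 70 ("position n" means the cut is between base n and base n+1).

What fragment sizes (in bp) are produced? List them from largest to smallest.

535, 270, 135, 70 bp

Combined cut positions (sorted): 70, 205, 740.
Linear molecule, 3 cuts → 4 fragments:
  70 − 0 = 70 bp
  205 − 70 = 135 bp
  740 − 205 = 535 bp
  1010 − 740 = 270 bp
Sorted largest to smallest: 535, 270, 135, 70 bp.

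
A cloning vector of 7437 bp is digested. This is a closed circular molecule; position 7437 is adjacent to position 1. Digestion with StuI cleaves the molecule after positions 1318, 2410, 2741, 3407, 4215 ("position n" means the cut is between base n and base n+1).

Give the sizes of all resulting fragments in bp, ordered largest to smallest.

4540, 1092, 808, 666, 331 bp

Circular molecule, 5 cuts → 5 fragments:
  2410 − 1318 = 1092 bp
  2741 − 2410 = 331 bp
  3407 − 2741 = 666 bp
  4215 − 3407 = 808 bp
  wrap: 7437 − 4215 + 1318 = 4540 bp
Sorted largest to smallest: 4540, 1092, 808, 666, 331 bp.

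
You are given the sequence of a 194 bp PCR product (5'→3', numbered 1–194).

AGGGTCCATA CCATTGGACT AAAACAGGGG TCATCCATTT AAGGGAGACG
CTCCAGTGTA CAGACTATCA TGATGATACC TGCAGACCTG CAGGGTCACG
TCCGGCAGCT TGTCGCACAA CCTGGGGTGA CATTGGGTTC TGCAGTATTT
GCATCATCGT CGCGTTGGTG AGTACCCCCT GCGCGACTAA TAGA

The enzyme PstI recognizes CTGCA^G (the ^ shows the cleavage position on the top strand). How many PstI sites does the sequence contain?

CTGCAG occurs starting at positions 80, 88, 140.
PstI cuts at 3 sites.

3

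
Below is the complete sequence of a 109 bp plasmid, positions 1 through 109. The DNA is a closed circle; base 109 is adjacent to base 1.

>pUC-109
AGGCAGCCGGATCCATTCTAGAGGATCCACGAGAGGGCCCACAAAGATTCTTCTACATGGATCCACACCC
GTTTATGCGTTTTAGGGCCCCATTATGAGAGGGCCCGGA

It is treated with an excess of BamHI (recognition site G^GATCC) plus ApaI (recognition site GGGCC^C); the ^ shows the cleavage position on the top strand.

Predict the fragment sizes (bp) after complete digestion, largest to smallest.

BamHI sites (GGATCC) start at positions 9, 23, 59.
BamHI cuts after the first base of each site, so after positions 9, 23, 59.
ApaI sites (GGGCCC) start at positions 35, 85, 101.
ApaI cuts after base 5 of each site (before the last base), so after positions 39, 89, 105.
Combined cut positions: 9, 23, 39, 59, 89, 105.
Circular molecule, 6 cuts → 6 fragments:
  10–23 → 14 bp
  24–39 → 16 bp
  40–59 → 20 bp
  60–89 → 30 bp
  90–105 → 16 bp
  106–109 then 1–9 → 4 + 9 = 13 bp
Sorted largest to smallest: 30, 20, 16, 16, 14, 13 bp.

30, 20, 16, 16, 14, 13 bp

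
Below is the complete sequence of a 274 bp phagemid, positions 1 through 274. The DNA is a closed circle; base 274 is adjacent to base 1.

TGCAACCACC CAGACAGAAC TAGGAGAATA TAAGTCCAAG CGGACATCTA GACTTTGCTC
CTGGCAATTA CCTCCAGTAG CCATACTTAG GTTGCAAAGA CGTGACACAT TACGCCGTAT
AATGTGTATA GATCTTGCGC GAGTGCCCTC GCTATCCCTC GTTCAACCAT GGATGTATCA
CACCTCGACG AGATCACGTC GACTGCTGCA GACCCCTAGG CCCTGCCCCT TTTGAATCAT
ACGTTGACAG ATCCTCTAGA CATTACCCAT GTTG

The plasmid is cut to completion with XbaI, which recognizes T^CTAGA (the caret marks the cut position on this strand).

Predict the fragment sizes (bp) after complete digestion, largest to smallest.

XbaI sites (TCTAGA) start at positions 47, 255.
XbaI cuts after the first base of each site, so after positions 47, 255.
Circular molecule, 2 cuts → 2 fragments:
  48–255 → 208 bp
  256–274 then 1–47 → 19 + 47 = 66 bp
Sorted largest to smallest: 208, 66 bp.

208, 66 bp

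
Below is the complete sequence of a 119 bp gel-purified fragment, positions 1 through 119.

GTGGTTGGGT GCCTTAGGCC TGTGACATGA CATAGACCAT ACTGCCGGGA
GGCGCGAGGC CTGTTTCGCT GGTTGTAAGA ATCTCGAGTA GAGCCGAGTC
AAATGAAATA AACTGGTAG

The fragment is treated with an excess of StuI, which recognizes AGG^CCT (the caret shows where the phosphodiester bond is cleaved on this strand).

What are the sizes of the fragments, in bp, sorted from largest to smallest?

StuI sites (AGGCCT) start at positions 16, 57.
StuI cuts after base 3 of each site, so after positions 18, 59.
Linear molecule, 2 cuts → 3 fragments:
  1–18 → 18 bp
  19–59 → 41 bp
  60–119 → 60 bp
Sorted largest to smallest: 60, 41, 18 bp.

60, 41, 18 bp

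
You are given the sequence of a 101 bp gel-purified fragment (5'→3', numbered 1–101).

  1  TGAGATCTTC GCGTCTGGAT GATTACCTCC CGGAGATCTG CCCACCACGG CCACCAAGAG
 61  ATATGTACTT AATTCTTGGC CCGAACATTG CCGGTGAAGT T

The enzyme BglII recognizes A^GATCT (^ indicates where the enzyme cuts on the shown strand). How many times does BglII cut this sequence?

2

AGATCT occurs starting at positions 3, 34.
BglII cuts at 2 sites.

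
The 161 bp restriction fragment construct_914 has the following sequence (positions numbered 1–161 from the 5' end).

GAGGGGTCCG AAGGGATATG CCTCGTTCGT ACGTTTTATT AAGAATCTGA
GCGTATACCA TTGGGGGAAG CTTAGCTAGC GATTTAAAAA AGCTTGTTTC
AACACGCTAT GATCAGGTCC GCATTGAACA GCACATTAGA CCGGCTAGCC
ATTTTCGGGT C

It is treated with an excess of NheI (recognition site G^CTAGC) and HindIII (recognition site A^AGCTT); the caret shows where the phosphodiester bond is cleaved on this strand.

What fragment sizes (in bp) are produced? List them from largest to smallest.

NheI sites (GCTAGC) start at positions 75, 144.
NheI cuts after the first base of each site, so after positions 75, 144.
HindIII sites (AAGCTT) start at positions 68, 90.
HindIII cuts after the first base of each site, so after positions 68, 90.
Combined cut positions: 68, 75, 90, 144.
Linear molecule, 4 cuts → 5 fragments:
  1–68 → 68 bp
  69–75 → 7 bp
  76–90 → 15 bp
  91–144 → 54 bp
  145–161 → 17 bp
Sorted largest to smallest: 68, 54, 17, 15, 7 bp.

68, 54, 17, 15, 7 bp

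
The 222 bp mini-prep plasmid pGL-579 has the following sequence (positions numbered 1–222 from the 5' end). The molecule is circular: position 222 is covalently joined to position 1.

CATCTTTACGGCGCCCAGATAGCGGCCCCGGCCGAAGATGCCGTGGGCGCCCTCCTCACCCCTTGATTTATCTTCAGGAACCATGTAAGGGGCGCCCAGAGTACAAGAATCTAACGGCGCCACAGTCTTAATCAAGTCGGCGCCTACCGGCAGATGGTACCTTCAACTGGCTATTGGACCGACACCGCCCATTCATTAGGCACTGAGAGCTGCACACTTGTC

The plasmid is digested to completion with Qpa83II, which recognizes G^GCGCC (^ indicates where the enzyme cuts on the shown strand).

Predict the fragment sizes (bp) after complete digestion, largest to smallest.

Qpa83II sites (GGCGCC) start at positions 10, 46, 91, 116, 139.
Qpa83II cuts after the first base of each site, so after positions 10, 46, 91, 116, 139.
Circular molecule, 5 cuts → 5 fragments:
  11–46 → 36 bp
  47–91 → 45 bp
  92–116 → 25 bp
  117–139 → 23 bp
  140–222 then 1–10 → 83 + 10 = 93 bp
Sorted largest to smallest: 93, 45, 36, 25, 23 bp.

93, 45, 36, 25, 23 bp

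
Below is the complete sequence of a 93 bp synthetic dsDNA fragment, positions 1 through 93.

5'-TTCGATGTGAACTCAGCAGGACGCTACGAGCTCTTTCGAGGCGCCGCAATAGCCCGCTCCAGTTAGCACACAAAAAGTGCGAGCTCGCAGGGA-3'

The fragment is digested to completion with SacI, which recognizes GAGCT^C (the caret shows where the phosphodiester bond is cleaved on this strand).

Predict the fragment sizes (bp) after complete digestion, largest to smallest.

53, 32, 8 bp

SacI sites (GAGCTC) start at positions 28, 81.
SacI cuts after base 5 of each site (before the last base), so after positions 32, 85.
Linear molecule, 2 cuts → 3 fragments:
  1–32 → 32 bp
  33–85 → 53 bp
  86–93 → 8 bp
Sorted largest to smallest: 53, 32, 8 bp.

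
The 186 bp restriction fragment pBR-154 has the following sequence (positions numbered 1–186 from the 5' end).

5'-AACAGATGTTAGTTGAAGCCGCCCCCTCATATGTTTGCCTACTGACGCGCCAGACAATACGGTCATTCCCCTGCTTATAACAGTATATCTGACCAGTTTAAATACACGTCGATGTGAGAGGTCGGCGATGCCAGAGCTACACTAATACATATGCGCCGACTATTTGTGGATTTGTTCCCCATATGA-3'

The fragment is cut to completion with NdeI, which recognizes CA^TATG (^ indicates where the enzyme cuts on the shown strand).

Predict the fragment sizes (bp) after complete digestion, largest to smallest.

120, 32, 29, 5 bp

NdeI sites (CATATG) start at positions 28, 148, 180.
NdeI cuts after base 2 of each site, so after positions 29, 149, 181.
Linear molecule, 3 cuts → 4 fragments:
  1–29 → 29 bp
  30–149 → 120 bp
  150–181 → 32 bp
  182–186 → 5 bp
Sorted largest to smallest: 120, 32, 29, 5 bp.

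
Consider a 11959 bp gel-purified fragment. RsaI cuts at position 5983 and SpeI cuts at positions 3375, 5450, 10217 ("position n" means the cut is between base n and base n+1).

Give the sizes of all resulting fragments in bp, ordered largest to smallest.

4234, 3375, 2075, 1742, 533 bp

Combined cut positions (sorted): 3375, 5450, 5983, 10217.
Linear molecule, 4 cuts → 5 fragments:
  3375 − 0 = 3375 bp
  5450 − 3375 = 2075 bp
  5983 − 5450 = 533 bp
  10217 − 5983 = 4234 bp
  11959 − 10217 = 1742 bp
Sorted largest to smallest: 4234, 3375, 2075, 1742, 533 bp.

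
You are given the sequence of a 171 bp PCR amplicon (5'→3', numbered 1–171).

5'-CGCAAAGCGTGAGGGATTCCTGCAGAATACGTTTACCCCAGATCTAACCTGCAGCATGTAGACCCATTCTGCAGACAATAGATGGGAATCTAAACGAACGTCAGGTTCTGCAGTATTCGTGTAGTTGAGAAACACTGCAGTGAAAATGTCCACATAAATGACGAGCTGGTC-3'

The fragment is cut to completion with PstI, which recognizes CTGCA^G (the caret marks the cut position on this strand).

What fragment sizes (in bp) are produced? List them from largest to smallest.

39, 32, 29, 27, 24, 20 bp

PstI sites (CTGCAG) start at positions 20, 49, 69, 108, 135.
PstI cuts after base 5 of each site (before the last base), so after positions 24, 53, 73, 112, 139.
Linear molecule, 5 cuts → 6 fragments:
  1–24 → 24 bp
  25–53 → 29 bp
  54–73 → 20 bp
  74–112 → 39 bp
  113–139 → 27 bp
  140–171 → 32 bp
Sorted largest to smallest: 39, 32, 29, 27, 24, 20 bp.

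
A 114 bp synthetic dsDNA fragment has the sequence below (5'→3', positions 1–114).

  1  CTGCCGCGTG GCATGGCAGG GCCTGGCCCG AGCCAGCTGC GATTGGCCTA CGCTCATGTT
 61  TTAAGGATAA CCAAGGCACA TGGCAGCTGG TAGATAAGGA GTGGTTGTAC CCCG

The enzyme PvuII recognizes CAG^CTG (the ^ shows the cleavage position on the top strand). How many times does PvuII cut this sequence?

CAGCTG occurs starting at positions 34, 84.
PvuII cuts at 2 sites.

2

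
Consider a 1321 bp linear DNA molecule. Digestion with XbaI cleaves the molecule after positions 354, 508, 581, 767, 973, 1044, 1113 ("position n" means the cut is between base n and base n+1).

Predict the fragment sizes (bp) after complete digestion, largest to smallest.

Linear molecule, 7 cuts → 8 fragments:
  354 − 0 = 354 bp
  508 − 354 = 154 bp
  581 − 508 = 73 bp
  767 − 581 = 186 bp
  973 − 767 = 206 bp
  1044 − 973 = 71 bp
  1113 − 1044 = 69 bp
  1321 − 1113 = 208 bp
Sorted largest to smallest: 354, 208, 206, 186, 154, 73, 71, 69 bp.

354, 208, 206, 186, 154, 73, 71, 69 bp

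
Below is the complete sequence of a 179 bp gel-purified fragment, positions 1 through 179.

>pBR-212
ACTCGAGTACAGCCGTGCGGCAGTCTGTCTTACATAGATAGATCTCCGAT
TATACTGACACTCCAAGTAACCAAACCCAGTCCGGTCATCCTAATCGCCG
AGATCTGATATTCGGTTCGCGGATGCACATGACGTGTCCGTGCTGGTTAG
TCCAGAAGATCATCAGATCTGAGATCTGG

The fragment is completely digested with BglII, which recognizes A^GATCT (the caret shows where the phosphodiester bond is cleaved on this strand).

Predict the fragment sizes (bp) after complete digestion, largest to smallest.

64, 61, 40, 7, 7 bp

BglII sites (AGATCT) start at positions 40, 101, 165, 172.
BglII cuts after the first base of each site, so after positions 40, 101, 165, 172.
Linear molecule, 4 cuts → 5 fragments:
  1–40 → 40 bp
  41–101 → 61 bp
  102–165 → 64 bp
  166–172 → 7 bp
  173–179 → 7 bp
Sorted largest to smallest: 64, 61, 40, 7, 7 bp.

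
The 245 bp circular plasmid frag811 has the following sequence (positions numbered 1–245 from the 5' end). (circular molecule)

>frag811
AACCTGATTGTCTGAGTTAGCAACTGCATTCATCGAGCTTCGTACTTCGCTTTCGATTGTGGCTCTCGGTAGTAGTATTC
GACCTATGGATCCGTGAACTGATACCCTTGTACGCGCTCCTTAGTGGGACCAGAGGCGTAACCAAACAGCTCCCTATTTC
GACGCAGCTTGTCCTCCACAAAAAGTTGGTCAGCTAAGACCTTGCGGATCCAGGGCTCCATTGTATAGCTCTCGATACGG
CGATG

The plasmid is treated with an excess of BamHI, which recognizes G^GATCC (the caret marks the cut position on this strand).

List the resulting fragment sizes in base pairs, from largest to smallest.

127, 118 bp

BamHI sites (GGATCC) start at positions 88, 206.
BamHI cuts after the first base of each site, so after positions 88, 206.
Circular molecule, 2 cuts → 2 fragments:
  89–206 → 118 bp
  207–245 then 1–88 → 39 + 88 = 127 bp
Sorted largest to smallest: 127, 118 bp.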